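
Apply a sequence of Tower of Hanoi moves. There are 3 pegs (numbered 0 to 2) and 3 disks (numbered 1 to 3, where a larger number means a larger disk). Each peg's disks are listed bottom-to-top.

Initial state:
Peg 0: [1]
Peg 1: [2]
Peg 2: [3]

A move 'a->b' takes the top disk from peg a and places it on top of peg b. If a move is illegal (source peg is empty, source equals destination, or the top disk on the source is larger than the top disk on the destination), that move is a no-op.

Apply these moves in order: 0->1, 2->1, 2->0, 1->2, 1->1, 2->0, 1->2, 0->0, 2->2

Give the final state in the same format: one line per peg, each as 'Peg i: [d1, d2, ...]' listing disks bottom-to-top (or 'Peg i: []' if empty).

Answer: Peg 0: [3, 1]
Peg 1: []
Peg 2: [2]

Derivation:
After move 1 (0->1):
Peg 0: []
Peg 1: [2, 1]
Peg 2: [3]

After move 2 (2->1):
Peg 0: []
Peg 1: [2, 1]
Peg 2: [3]

After move 3 (2->0):
Peg 0: [3]
Peg 1: [2, 1]
Peg 2: []

After move 4 (1->2):
Peg 0: [3]
Peg 1: [2]
Peg 2: [1]

After move 5 (1->1):
Peg 0: [3]
Peg 1: [2]
Peg 2: [1]

After move 6 (2->0):
Peg 0: [3, 1]
Peg 1: [2]
Peg 2: []

After move 7 (1->2):
Peg 0: [3, 1]
Peg 1: []
Peg 2: [2]

After move 8 (0->0):
Peg 0: [3, 1]
Peg 1: []
Peg 2: [2]

After move 9 (2->2):
Peg 0: [3, 1]
Peg 1: []
Peg 2: [2]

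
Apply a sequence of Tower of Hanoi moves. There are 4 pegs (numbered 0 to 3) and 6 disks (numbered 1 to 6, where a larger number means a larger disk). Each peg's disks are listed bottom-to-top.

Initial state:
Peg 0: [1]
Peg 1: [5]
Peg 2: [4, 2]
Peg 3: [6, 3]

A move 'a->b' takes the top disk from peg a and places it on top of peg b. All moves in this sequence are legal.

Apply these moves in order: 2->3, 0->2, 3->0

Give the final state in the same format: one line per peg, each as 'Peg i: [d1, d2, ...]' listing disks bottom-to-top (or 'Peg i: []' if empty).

Answer: Peg 0: [2]
Peg 1: [5]
Peg 2: [4, 1]
Peg 3: [6, 3]

Derivation:
After move 1 (2->3):
Peg 0: [1]
Peg 1: [5]
Peg 2: [4]
Peg 3: [6, 3, 2]

After move 2 (0->2):
Peg 0: []
Peg 1: [5]
Peg 2: [4, 1]
Peg 3: [6, 3, 2]

After move 3 (3->0):
Peg 0: [2]
Peg 1: [5]
Peg 2: [4, 1]
Peg 3: [6, 3]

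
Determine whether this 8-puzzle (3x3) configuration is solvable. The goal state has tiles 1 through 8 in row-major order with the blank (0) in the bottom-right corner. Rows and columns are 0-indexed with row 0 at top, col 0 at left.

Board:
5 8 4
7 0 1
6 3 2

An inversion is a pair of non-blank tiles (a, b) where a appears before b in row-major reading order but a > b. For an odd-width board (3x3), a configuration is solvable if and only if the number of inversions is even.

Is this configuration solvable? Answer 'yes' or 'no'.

Inversions (pairs i<j in row-major order where tile[i] > tile[j] > 0): 20
20 is even, so the puzzle is solvable.

Answer: yes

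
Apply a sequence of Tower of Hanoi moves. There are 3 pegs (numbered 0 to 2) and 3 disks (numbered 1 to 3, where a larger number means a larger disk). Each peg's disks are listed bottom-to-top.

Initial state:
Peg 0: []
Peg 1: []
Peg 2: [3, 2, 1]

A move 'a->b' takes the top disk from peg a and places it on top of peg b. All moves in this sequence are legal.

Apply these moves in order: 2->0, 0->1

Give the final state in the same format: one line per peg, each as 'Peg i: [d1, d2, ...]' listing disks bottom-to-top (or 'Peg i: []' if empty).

After move 1 (2->0):
Peg 0: [1]
Peg 1: []
Peg 2: [3, 2]

After move 2 (0->1):
Peg 0: []
Peg 1: [1]
Peg 2: [3, 2]

Answer: Peg 0: []
Peg 1: [1]
Peg 2: [3, 2]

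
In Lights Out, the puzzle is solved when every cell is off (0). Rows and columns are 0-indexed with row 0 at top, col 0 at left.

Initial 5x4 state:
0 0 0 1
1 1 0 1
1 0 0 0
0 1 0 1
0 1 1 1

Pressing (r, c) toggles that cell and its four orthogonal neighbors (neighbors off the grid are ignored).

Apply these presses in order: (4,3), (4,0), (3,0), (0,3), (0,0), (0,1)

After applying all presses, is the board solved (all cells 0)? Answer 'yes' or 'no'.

Answer: yes

Derivation:
After press 1 at (4,3):
0 0 0 1
1 1 0 1
1 0 0 0
0 1 0 0
0 1 0 0

After press 2 at (4,0):
0 0 0 1
1 1 0 1
1 0 0 0
1 1 0 0
1 0 0 0

After press 3 at (3,0):
0 0 0 1
1 1 0 1
0 0 0 0
0 0 0 0
0 0 0 0

After press 4 at (0,3):
0 0 1 0
1 1 0 0
0 0 0 0
0 0 0 0
0 0 0 0

After press 5 at (0,0):
1 1 1 0
0 1 0 0
0 0 0 0
0 0 0 0
0 0 0 0

After press 6 at (0,1):
0 0 0 0
0 0 0 0
0 0 0 0
0 0 0 0
0 0 0 0

Lights still on: 0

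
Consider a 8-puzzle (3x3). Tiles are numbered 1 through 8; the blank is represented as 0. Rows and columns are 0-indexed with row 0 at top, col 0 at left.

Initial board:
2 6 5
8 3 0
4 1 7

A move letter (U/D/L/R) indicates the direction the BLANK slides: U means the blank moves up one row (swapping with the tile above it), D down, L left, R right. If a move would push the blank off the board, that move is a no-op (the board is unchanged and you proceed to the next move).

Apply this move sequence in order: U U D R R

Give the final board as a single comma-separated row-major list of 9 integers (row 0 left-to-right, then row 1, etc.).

After move 1 (U):
2 6 0
8 3 5
4 1 7

After move 2 (U):
2 6 0
8 3 5
4 1 7

After move 3 (D):
2 6 5
8 3 0
4 1 7

After move 4 (R):
2 6 5
8 3 0
4 1 7

After move 5 (R):
2 6 5
8 3 0
4 1 7

Answer: 2, 6, 5, 8, 3, 0, 4, 1, 7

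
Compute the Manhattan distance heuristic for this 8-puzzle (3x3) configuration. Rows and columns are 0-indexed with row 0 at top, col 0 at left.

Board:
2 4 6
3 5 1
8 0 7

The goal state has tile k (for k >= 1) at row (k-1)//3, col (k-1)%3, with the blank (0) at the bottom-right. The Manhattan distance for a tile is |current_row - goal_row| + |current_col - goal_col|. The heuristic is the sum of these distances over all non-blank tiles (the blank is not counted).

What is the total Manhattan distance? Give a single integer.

Answer: 13

Derivation:
Tile 2: at (0,0), goal (0,1), distance |0-0|+|0-1| = 1
Tile 4: at (0,1), goal (1,0), distance |0-1|+|1-0| = 2
Tile 6: at (0,2), goal (1,2), distance |0-1|+|2-2| = 1
Tile 3: at (1,0), goal (0,2), distance |1-0|+|0-2| = 3
Tile 5: at (1,1), goal (1,1), distance |1-1|+|1-1| = 0
Tile 1: at (1,2), goal (0,0), distance |1-0|+|2-0| = 3
Tile 8: at (2,0), goal (2,1), distance |2-2|+|0-1| = 1
Tile 7: at (2,2), goal (2,0), distance |2-2|+|2-0| = 2
Sum: 1 + 2 + 1 + 3 + 0 + 3 + 1 + 2 = 13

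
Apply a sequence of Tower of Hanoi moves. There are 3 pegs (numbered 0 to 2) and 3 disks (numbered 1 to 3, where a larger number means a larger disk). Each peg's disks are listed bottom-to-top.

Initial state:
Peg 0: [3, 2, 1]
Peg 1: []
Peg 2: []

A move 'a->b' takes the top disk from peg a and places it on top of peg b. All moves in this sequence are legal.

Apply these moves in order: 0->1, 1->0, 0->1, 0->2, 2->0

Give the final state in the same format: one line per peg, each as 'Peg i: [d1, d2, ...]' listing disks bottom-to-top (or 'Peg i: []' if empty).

After move 1 (0->1):
Peg 0: [3, 2]
Peg 1: [1]
Peg 2: []

After move 2 (1->0):
Peg 0: [3, 2, 1]
Peg 1: []
Peg 2: []

After move 3 (0->1):
Peg 0: [3, 2]
Peg 1: [1]
Peg 2: []

After move 4 (0->2):
Peg 0: [3]
Peg 1: [1]
Peg 2: [2]

After move 5 (2->0):
Peg 0: [3, 2]
Peg 1: [1]
Peg 2: []

Answer: Peg 0: [3, 2]
Peg 1: [1]
Peg 2: []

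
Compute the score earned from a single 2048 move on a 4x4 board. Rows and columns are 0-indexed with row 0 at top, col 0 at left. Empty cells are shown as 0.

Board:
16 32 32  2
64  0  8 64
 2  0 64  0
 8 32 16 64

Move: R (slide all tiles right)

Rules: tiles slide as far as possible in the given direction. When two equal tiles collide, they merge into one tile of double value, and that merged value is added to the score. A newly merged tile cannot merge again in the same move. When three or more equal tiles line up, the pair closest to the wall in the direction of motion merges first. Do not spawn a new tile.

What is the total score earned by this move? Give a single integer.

Slide right:
row 0: [16, 32, 32, 2] -> [0, 16, 64, 2]  score +64 (running 64)
row 1: [64, 0, 8, 64] -> [0, 64, 8, 64]  score +0 (running 64)
row 2: [2, 0, 64, 0] -> [0, 0, 2, 64]  score +0 (running 64)
row 3: [8, 32, 16, 64] -> [8, 32, 16, 64]  score +0 (running 64)
Board after move:
 0 16 64  2
 0 64  8 64
 0  0  2 64
 8 32 16 64

Answer: 64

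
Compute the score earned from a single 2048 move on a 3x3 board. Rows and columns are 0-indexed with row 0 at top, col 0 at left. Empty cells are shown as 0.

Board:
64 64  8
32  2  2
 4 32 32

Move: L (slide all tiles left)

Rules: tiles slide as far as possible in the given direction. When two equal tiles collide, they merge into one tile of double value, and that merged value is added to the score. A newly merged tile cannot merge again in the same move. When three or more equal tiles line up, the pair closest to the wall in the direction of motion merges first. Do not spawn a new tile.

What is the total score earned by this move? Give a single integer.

Slide left:
row 0: [64, 64, 8] -> [128, 8, 0]  score +128 (running 128)
row 1: [32, 2, 2] -> [32, 4, 0]  score +4 (running 132)
row 2: [4, 32, 32] -> [4, 64, 0]  score +64 (running 196)
Board after move:
128   8   0
 32   4   0
  4  64   0

Answer: 196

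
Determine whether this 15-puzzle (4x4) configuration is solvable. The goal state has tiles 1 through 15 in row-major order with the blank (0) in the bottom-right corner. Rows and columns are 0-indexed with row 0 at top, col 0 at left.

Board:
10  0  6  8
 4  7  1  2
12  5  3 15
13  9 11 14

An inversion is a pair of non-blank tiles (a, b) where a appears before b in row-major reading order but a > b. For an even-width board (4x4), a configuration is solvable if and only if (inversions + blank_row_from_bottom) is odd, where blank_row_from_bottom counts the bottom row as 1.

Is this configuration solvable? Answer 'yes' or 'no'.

Answer: no

Derivation:
Inversions: 38
Blank is in row 0 (0-indexed from top), which is row 4 counting from the bottom (bottom = 1).
38 + 4 = 42, which is even, so the puzzle is not solvable.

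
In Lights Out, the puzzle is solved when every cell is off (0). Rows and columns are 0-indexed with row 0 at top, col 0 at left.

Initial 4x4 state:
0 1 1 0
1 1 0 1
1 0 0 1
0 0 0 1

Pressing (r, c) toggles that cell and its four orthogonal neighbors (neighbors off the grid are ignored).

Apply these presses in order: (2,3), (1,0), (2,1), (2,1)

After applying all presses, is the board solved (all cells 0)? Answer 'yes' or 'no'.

After press 1 at (2,3):
0 1 1 0
1 1 0 0
1 0 1 0
0 0 0 0

After press 2 at (1,0):
1 1 1 0
0 0 0 0
0 0 1 0
0 0 0 0

After press 3 at (2,1):
1 1 1 0
0 1 0 0
1 1 0 0
0 1 0 0

After press 4 at (2,1):
1 1 1 0
0 0 0 0
0 0 1 0
0 0 0 0

Lights still on: 4

Answer: no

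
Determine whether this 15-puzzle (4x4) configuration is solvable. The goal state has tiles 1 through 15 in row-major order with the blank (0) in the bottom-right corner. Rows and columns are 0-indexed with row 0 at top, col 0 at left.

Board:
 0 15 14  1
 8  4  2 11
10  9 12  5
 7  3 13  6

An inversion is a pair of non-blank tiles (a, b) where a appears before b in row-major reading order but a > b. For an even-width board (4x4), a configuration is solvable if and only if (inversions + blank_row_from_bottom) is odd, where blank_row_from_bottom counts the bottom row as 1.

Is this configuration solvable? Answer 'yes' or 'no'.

Answer: no

Derivation:
Inversions: 58
Blank is in row 0 (0-indexed from top), which is row 4 counting from the bottom (bottom = 1).
58 + 4 = 62, which is even, so the puzzle is not solvable.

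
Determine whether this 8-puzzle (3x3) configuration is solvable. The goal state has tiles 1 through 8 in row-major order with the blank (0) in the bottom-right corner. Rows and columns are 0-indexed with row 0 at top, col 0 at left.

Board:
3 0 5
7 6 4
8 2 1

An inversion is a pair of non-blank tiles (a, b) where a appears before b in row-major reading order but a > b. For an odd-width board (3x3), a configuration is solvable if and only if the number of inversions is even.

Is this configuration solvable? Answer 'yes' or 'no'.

Inversions (pairs i<j in row-major order where tile[i] > tile[j] > 0): 17
17 is odd, so the puzzle is not solvable.

Answer: no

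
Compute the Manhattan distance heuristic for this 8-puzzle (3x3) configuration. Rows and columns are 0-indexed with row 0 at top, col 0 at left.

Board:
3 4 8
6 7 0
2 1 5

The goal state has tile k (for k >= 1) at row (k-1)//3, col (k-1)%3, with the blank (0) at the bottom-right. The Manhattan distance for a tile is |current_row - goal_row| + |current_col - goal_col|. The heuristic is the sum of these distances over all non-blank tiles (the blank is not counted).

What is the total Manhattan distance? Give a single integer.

Tile 3: (0,0)->(0,2) = 2
Tile 4: (0,1)->(1,0) = 2
Tile 8: (0,2)->(2,1) = 3
Tile 6: (1,0)->(1,2) = 2
Tile 7: (1,1)->(2,0) = 2
Tile 2: (2,0)->(0,1) = 3
Tile 1: (2,1)->(0,0) = 3
Tile 5: (2,2)->(1,1) = 2
Sum: 2 + 2 + 3 + 2 + 2 + 3 + 3 + 2 = 19

Answer: 19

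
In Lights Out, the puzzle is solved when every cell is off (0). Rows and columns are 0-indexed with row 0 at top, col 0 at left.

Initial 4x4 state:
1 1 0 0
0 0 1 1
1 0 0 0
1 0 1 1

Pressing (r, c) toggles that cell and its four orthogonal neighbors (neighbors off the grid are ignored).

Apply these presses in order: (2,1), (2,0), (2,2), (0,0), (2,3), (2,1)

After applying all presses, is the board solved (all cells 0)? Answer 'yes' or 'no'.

Answer: yes

Derivation:
After press 1 at (2,1):
1 1 0 0
0 1 1 1
0 1 1 0
1 1 1 1

After press 2 at (2,0):
1 1 0 0
1 1 1 1
1 0 1 0
0 1 1 1

After press 3 at (2,2):
1 1 0 0
1 1 0 1
1 1 0 1
0 1 0 1

After press 4 at (0,0):
0 0 0 0
0 1 0 1
1 1 0 1
0 1 0 1

After press 5 at (2,3):
0 0 0 0
0 1 0 0
1 1 1 0
0 1 0 0

After press 6 at (2,1):
0 0 0 0
0 0 0 0
0 0 0 0
0 0 0 0

Lights still on: 0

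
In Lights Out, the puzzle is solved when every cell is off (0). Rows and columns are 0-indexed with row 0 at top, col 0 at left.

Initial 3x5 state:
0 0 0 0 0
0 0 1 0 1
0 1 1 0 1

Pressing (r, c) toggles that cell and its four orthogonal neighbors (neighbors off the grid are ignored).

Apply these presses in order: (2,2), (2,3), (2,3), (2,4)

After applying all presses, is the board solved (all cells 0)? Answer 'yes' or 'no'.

After press 1 at (2,2):
0 0 0 0 0
0 0 0 0 1
0 0 0 1 1

After press 2 at (2,3):
0 0 0 0 0
0 0 0 1 1
0 0 1 0 0

After press 3 at (2,3):
0 0 0 0 0
0 0 0 0 1
0 0 0 1 1

After press 4 at (2,4):
0 0 0 0 0
0 0 0 0 0
0 0 0 0 0

Lights still on: 0

Answer: yes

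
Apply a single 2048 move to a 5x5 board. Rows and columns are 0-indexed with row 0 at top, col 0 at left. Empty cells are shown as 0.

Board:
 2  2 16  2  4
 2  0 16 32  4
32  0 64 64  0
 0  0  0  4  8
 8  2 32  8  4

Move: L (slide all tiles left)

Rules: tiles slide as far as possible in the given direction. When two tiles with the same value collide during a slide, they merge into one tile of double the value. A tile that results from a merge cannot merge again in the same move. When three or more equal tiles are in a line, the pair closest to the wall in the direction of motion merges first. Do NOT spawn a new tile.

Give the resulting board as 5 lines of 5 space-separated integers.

Slide left:
row 0: [2, 2, 16, 2, 4] -> [4, 16, 2, 4, 0]
row 1: [2, 0, 16, 32, 4] -> [2, 16, 32, 4, 0]
row 2: [32, 0, 64, 64, 0] -> [32, 128, 0, 0, 0]
row 3: [0, 0, 0, 4, 8] -> [4, 8, 0, 0, 0]
row 4: [8, 2, 32, 8, 4] -> [8, 2, 32, 8, 4]

Answer:   4  16   2   4   0
  2  16  32   4   0
 32 128   0   0   0
  4   8   0   0   0
  8   2  32   8   4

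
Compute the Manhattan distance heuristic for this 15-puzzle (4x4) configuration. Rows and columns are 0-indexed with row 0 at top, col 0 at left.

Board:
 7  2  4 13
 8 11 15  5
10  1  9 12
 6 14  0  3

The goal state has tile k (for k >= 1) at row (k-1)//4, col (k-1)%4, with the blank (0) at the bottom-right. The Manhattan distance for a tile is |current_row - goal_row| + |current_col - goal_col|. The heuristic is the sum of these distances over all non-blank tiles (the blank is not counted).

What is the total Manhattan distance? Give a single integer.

Tile 7: at (0,0), goal (1,2), distance |0-1|+|0-2| = 3
Tile 2: at (0,1), goal (0,1), distance |0-0|+|1-1| = 0
Tile 4: at (0,2), goal (0,3), distance |0-0|+|2-3| = 1
Tile 13: at (0,3), goal (3,0), distance |0-3|+|3-0| = 6
Tile 8: at (1,0), goal (1,3), distance |1-1|+|0-3| = 3
Tile 11: at (1,1), goal (2,2), distance |1-2|+|1-2| = 2
Tile 15: at (1,2), goal (3,2), distance |1-3|+|2-2| = 2
Tile 5: at (1,3), goal (1,0), distance |1-1|+|3-0| = 3
Tile 10: at (2,0), goal (2,1), distance |2-2|+|0-1| = 1
Tile 1: at (2,1), goal (0,0), distance |2-0|+|1-0| = 3
Tile 9: at (2,2), goal (2,0), distance |2-2|+|2-0| = 2
Tile 12: at (2,3), goal (2,3), distance |2-2|+|3-3| = 0
Tile 6: at (3,0), goal (1,1), distance |3-1|+|0-1| = 3
Tile 14: at (3,1), goal (3,1), distance |3-3|+|1-1| = 0
Tile 3: at (3,3), goal (0,2), distance |3-0|+|3-2| = 4
Sum: 3 + 0 + 1 + 6 + 3 + 2 + 2 + 3 + 1 + 3 + 2 + 0 + 3 + 0 + 4 = 33

Answer: 33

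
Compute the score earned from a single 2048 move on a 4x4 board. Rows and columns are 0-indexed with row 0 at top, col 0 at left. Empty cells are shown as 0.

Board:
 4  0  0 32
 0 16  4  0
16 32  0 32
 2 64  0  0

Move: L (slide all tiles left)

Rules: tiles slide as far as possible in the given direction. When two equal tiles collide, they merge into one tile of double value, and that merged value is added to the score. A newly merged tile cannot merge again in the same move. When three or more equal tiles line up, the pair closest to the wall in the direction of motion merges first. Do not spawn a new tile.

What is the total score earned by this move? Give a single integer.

Slide left:
row 0: [4, 0, 0, 32] -> [4, 32, 0, 0]  score +0 (running 0)
row 1: [0, 16, 4, 0] -> [16, 4, 0, 0]  score +0 (running 0)
row 2: [16, 32, 0, 32] -> [16, 64, 0, 0]  score +64 (running 64)
row 3: [2, 64, 0, 0] -> [2, 64, 0, 0]  score +0 (running 64)
Board after move:
 4 32  0  0
16  4  0  0
16 64  0  0
 2 64  0  0

Answer: 64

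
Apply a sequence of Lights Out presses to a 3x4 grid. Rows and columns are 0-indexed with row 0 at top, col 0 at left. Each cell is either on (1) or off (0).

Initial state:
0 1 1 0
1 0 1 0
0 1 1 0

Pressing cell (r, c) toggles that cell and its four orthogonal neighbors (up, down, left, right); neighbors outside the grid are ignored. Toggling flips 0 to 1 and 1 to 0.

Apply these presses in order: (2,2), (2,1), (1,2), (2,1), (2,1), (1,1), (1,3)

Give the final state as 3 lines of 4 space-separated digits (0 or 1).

After press 1 at (2,2):
0 1 1 0
1 0 0 0
0 0 0 1

After press 2 at (2,1):
0 1 1 0
1 1 0 0
1 1 1 1

After press 3 at (1,2):
0 1 0 0
1 0 1 1
1 1 0 1

After press 4 at (2,1):
0 1 0 0
1 1 1 1
0 0 1 1

After press 5 at (2,1):
0 1 0 0
1 0 1 1
1 1 0 1

After press 6 at (1,1):
0 0 0 0
0 1 0 1
1 0 0 1

After press 7 at (1,3):
0 0 0 1
0 1 1 0
1 0 0 0

Answer: 0 0 0 1
0 1 1 0
1 0 0 0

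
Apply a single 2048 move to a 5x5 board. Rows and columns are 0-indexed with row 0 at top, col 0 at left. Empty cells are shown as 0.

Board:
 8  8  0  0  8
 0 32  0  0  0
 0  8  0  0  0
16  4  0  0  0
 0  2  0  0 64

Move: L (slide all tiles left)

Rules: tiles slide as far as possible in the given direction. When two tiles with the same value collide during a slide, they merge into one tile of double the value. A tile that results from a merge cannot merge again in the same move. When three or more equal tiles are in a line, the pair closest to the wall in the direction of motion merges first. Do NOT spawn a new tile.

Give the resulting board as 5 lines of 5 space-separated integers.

Answer: 16  8  0  0  0
32  0  0  0  0
 8  0  0  0  0
16  4  0  0  0
 2 64  0  0  0

Derivation:
Slide left:
row 0: [8, 8, 0, 0, 8] -> [16, 8, 0, 0, 0]
row 1: [0, 32, 0, 0, 0] -> [32, 0, 0, 0, 0]
row 2: [0, 8, 0, 0, 0] -> [8, 0, 0, 0, 0]
row 3: [16, 4, 0, 0, 0] -> [16, 4, 0, 0, 0]
row 4: [0, 2, 0, 0, 64] -> [2, 64, 0, 0, 0]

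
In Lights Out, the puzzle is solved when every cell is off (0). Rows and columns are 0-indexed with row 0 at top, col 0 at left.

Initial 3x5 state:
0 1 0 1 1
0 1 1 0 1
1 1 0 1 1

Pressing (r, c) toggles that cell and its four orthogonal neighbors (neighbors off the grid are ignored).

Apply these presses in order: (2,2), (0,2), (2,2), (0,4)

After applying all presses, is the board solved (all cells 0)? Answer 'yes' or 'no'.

After press 1 at (2,2):
0 1 0 1 1
0 1 0 0 1
1 0 1 0 1

After press 2 at (0,2):
0 0 1 0 1
0 1 1 0 1
1 0 1 0 1

After press 3 at (2,2):
0 0 1 0 1
0 1 0 0 1
1 1 0 1 1

After press 4 at (0,4):
0 0 1 1 0
0 1 0 0 0
1 1 0 1 1

Lights still on: 7

Answer: no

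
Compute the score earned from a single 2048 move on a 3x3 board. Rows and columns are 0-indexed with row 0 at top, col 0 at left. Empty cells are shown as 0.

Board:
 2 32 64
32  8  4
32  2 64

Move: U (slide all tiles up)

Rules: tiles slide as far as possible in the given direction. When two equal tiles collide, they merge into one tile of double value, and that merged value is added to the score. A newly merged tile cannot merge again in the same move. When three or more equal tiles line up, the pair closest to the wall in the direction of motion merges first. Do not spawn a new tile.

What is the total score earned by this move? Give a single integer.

Answer: 64

Derivation:
Slide up:
col 0: [2, 32, 32] -> [2, 64, 0]  score +64 (running 64)
col 1: [32, 8, 2] -> [32, 8, 2]  score +0 (running 64)
col 2: [64, 4, 64] -> [64, 4, 64]  score +0 (running 64)
Board after move:
 2 32 64
64  8  4
 0  2 64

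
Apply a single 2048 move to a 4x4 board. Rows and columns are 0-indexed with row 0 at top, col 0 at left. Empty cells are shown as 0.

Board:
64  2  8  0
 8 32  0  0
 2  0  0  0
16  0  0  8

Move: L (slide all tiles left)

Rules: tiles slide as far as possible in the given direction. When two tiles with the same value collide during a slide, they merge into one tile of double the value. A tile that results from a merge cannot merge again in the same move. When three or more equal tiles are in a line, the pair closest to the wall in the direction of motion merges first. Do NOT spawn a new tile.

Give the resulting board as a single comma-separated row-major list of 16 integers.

Slide left:
row 0: [64, 2, 8, 0] -> [64, 2, 8, 0]
row 1: [8, 32, 0, 0] -> [8, 32, 0, 0]
row 2: [2, 0, 0, 0] -> [2, 0, 0, 0]
row 3: [16, 0, 0, 8] -> [16, 8, 0, 0]

Answer: 64, 2, 8, 0, 8, 32, 0, 0, 2, 0, 0, 0, 16, 8, 0, 0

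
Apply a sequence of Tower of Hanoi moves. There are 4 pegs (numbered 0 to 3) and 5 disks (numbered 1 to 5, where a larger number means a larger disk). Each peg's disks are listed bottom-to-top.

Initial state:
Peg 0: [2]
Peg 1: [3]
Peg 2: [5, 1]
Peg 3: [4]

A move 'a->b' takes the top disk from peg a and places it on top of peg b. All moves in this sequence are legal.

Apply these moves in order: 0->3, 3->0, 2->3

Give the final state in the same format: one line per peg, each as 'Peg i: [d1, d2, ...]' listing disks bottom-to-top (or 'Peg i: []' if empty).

After move 1 (0->3):
Peg 0: []
Peg 1: [3]
Peg 2: [5, 1]
Peg 3: [4, 2]

After move 2 (3->0):
Peg 0: [2]
Peg 1: [3]
Peg 2: [5, 1]
Peg 3: [4]

After move 3 (2->3):
Peg 0: [2]
Peg 1: [3]
Peg 2: [5]
Peg 3: [4, 1]

Answer: Peg 0: [2]
Peg 1: [3]
Peg 2: [5]
Peg 3: [4, 1]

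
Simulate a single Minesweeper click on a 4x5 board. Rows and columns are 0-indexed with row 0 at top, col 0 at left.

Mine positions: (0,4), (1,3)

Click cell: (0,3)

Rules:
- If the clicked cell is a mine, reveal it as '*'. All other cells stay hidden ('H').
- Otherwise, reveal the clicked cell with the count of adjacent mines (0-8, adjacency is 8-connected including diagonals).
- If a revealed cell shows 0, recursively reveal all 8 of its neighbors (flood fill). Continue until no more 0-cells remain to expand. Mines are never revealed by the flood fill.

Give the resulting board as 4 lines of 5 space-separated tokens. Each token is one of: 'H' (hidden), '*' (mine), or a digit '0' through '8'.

H H H 2 H
H H H H H
H H H H H
H H H H H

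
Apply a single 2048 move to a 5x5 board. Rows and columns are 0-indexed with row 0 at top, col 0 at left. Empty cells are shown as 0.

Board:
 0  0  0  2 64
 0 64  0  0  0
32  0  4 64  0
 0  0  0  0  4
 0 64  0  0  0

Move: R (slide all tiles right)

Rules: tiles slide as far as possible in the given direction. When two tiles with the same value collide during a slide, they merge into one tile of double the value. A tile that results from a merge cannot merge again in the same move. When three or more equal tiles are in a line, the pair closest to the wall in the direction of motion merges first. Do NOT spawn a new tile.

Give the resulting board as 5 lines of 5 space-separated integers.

Answer:  0  0  0  2 64
 0  0  0  0 64
 0  0 32  4 64
 0  0  0  0  4
 0  0  0  0 64

Derivation:
Slide right:
row 0: [0, 0, 0, 2, 64] -> [0, 0, 0, 2, 64]
row 1: [0, 64, 0, 0, 0] -> [0, 0, 0, 0, 64]
row 2: [32, 0, 4, 64, 0] -> [0, 0, 32, 4, 64]
row 3: [0, 0, 0, 0, 4] -> [0, 0, 0, 0, 4]
row 4: [0, 64, 0, 0, 0] -> [0, 0, 0, 0, 64]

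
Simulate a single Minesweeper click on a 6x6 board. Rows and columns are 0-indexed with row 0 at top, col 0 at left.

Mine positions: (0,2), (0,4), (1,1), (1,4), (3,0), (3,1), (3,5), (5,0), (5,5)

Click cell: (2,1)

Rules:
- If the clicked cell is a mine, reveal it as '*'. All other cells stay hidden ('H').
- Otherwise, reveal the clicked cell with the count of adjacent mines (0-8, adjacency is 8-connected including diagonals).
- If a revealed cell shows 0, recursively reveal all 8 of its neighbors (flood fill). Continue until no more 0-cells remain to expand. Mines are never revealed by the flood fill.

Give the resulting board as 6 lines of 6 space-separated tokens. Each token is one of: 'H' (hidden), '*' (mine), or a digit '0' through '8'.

H H H H H H
H H H H H H
H 3 H H H H
H H H H H H
H H H H H H
H H H H H H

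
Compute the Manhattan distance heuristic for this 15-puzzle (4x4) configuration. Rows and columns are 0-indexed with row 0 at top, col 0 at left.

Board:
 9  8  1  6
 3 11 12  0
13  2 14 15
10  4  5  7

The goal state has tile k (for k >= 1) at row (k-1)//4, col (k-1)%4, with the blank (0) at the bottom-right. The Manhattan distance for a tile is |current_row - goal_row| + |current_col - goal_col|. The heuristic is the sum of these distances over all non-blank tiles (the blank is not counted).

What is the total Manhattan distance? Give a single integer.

Answer: 38

Derivation:
Tile 9: at (0,0), goal (2,0), distance |0-2|+|0-0| = 2
Tile 8: at (0,1), goal (1,3), distance |0-1|+|1-3| = 3
Tile 1: at (0,2), goal (0,0), distance |0-0|+|2-0| = 2
Tile 6: at (0,3), goal (1,1), distance |0-1|+|3-1| = 3
Tile 3: at (1,0), goal (0,2), distance |1-0|+|0-2| = 3
Tile 11: at (1,1), goal (2,2), distance |1-2|+|1-2| = 2
Tile 12: at (1,2), goal (2,3), distance |1-2|+|2-3| = 2
Tile 13: at (2,0), goal (3,0), distance |2-3|+|0-0| = 1
Tile 2: at (2,1), goal (0,1), distance |2-0|+|1-1| = 2
Tile 14: at (2,2), goal (3,1), distance |2-3|+|2-1| = 2
Tile 15: at (2,3), goal (3,2), distance |2-3|+|3-2| = 2
Tile 10: at (3,0), goal (2,1), distance |3-2|+|0-1| = 2
Tile 4: at (3,1), goal (0,3), distance |3-0|+|1-3| = 5
Tile 5: at (3,2), goal (1,0), distance |3-1|+|2-0| = 4
Tile 7: at (3,3), goal (1,2), distance |3-1|+|3-2| = 3
Sum: 2 + 3 + 2 + 3 + 3 + 2 + 2 + 1 + 2 + 2 + 2 + 2 + 5 + 4 + 3 = 38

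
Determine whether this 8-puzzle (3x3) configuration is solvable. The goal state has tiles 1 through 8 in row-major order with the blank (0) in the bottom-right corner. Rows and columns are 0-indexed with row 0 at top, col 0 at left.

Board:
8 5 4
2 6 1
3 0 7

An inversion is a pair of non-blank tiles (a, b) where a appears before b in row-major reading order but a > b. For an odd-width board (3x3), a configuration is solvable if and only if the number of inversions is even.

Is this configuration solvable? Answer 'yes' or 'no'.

Answer: no

Derivation:
Inversions (pairs i<j in row-major order where tile[i] > tile[j] > 0): 17
17 is odd, so the puzzle is not solvable.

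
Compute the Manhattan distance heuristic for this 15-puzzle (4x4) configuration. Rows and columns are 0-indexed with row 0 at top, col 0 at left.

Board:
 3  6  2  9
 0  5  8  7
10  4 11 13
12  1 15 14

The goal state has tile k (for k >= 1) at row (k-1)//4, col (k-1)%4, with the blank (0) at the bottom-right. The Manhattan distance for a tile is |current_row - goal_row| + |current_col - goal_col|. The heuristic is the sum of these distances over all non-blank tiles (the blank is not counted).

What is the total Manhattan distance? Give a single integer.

Answer: 31

Derivation:
Tile 3: at (0,0), goal (0,2), distance |0-0|+|0-2| = 2
Tile 6: at (0,1), goal (1,1), distance |0-1|+|1-1| = 1
Tile 2: at (0,2), goal (0,1), distance |0-0|+|2-1| = 1
Tile 9: at (0,3), goal (2,0), distance |0-2|+|3-0| = 5
Tile 5: at (1,1), goal (1,0), distance |1-1|+|1-0| = 1
Tile 8: at (1,2), goal (1,3), distance |1-1|+|2-3| = 1
Tile 7: at (1,3), goal (1,2), distance |1-1|+|3-2| = 1
Tile 10: at (2,0), goal (2,1), distance |2-2|+|0-1| = 1
Tile 4: at (2,1), goal (0,3), distance |2-0|+|1-3| = 4
Tile 11: at (2,2), goal (2,2), distance |2-2|+|2-2| = 0
Tile 13: at (2,3), goal (3,0), distance |2-3|+|3-0| = 4
Tile 12: at (3,0), goal (2,3), distance |3-2|+|0-3| = 4
Tile 1: at (3,1), goal (0,0), distance |3-0|+|1-0| = 4
Tile 15: at (3,2), goal (3,2), distance |3-3|+|2-2| = 0
Tile 14: at (3,3), goal (3,1), distance |3-3|+|3-1| = 2
Sum: 2 + 1 + 1 + 5 + 1 + 1 + 1 + 1 + 4 + 0 + 4 + 4 + 4 + 0 + 2 = 31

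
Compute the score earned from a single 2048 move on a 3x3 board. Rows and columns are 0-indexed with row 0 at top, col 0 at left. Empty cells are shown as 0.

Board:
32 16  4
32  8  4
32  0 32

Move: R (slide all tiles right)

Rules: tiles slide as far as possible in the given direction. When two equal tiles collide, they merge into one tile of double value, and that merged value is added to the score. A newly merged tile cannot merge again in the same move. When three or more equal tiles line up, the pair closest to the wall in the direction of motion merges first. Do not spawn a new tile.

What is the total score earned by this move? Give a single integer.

Answer: 64

Derivation:
Slide right:
row 0: [32, 16, 4] -> [32, 16, 4]  score +0 (running 0)
row 1: [32, 8, 4] -> [32, 8, 4]  score +0 (running 0)
row 2: [32, 0, 32] -> [0, 0, 64]  score +64 (running 64)
Board after move:
32 16  4
32  8  4
 0  0 64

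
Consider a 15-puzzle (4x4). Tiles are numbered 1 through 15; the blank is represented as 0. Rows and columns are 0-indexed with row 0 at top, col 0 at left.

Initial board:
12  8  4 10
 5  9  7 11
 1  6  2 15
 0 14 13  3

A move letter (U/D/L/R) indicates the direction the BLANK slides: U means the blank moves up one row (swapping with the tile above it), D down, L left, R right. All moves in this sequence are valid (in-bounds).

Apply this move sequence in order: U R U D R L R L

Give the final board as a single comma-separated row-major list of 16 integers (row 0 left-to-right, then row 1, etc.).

After move 1 (U):
12  8  4 10
 5  9  7 11
 0  6  2 15
 1 14 13  3

After move 2 (R):
12  8  4 10
 5  9  7 11
 6  0  2 15
 1 14 13  3

After move 3 (U):
12  8  4 10
 5  0  7 11
 6  9  2 15
 1 14 13  3

After move 4 (D):
12  8  4 10
 5  9  7 11
 6  0  2 15
 1 14 13  3

After move 5 (R):
12  8  4 10
 5  9  7 11
 6  2  0 15
 1 14 13  3

After move 6 (L):
12  8  4 10
 5  9  7 11
 6  0  2 15
 1 14 13  3

After move 7 (R):
12  8  4 10
 5  9  7 11
 6  2  0 15
 1 14 13  3

After move 8 (L):
12  8  4 10
 5  9  7 11
 6  0  2 15
 1 14 13  3

Answer: 12, 8, 4, 10, 5, 9, 7, 11, 6, 0, 2, 15, 1, 14, 13, 3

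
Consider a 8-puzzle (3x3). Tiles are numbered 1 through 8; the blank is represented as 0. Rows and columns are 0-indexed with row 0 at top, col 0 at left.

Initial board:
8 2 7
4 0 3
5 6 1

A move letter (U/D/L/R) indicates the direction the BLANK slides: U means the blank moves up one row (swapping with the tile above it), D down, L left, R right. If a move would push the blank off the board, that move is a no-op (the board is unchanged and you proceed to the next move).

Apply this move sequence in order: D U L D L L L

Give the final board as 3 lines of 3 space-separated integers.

Answer: 8 2 7
5 4 3
0 6 1

Derivation:
After move 1 (D):
8 2 7
4 6 3
5 0 1

After move 2 (U):
8 2 7
4 0 3
5 6 1

After move 3 (L):
8 2 7
0 4 3
5 6 1

After move 4 (D):
8 2 7
5 4 3
0 6 1

After move 5 (L):
8 2 7
5 4 3
0 6 1

After move 6 (L):
8 2 7
5 4 3
0 6 1

After move 7 (L):
8 2 7
5 4 3
0 6 1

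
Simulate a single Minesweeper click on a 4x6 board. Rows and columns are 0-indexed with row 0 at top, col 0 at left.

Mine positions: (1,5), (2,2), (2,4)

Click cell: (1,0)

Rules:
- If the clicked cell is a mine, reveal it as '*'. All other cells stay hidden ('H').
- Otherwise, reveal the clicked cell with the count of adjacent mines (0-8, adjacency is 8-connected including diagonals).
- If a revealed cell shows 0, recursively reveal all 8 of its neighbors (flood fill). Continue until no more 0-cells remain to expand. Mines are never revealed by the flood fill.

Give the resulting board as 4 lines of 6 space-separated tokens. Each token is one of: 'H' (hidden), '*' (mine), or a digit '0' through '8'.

0 0 0 0 1 H
0 1 1 2 2 H
0 1 H H H H
0 1 H H H H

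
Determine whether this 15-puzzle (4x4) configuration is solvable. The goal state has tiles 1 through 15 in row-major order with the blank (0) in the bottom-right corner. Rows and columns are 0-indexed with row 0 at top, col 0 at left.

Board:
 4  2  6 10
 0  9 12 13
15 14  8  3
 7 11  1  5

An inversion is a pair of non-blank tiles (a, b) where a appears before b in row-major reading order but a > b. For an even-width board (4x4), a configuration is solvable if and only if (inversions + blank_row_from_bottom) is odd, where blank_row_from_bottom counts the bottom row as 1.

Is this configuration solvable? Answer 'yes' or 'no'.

Inversions: 52
Blank is in row 1 (0-indexed from top), which is row 3 counting from the bottom (bottom = 1).
52 + 3 = 55, which is odd, so the puzzle is solvable.

Answer: yes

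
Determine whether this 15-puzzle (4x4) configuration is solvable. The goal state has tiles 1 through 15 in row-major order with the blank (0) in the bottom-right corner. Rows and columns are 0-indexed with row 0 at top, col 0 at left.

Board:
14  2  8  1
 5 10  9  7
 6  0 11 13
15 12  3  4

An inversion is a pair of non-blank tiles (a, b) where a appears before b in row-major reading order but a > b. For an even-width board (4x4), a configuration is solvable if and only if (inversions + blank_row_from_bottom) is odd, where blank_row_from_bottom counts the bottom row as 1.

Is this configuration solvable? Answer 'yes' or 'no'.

Inversions: 46
Blank is in row 2 (0-indexed from top), which is row 2 counting from the bottom (bottom = 1).
46 + 2 = 48, which is even, so the puzzle is not solvable.

Answer: no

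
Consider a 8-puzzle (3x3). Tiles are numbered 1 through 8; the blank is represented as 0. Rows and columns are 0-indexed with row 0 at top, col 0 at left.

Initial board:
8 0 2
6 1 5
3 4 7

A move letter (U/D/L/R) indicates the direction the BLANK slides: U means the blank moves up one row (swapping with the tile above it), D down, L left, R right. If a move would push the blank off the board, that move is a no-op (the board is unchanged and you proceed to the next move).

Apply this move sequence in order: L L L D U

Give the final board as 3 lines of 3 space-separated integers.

Answer: 0 8 2
6 1 5
3 4 7

Derivation:
After move 1 (L):
0 8 2
6 1 5
3 4 7

After move 2 (L):
0 8 2
6 1 5
3 4 7

After move 3 (L):
0 8 2
6 1 5
3 4 7

After move 4 (D):
6 8 2
0 1 5
3 4 7

After move 5 (U):
0 8 2
6 1 5
3 4 7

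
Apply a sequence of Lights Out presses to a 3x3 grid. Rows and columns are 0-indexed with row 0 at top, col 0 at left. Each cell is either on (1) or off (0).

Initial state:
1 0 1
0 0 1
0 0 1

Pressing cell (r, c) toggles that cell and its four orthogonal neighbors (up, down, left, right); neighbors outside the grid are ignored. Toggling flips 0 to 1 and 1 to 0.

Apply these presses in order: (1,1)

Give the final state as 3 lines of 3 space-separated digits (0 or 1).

Answer: 1 1 1
1 1 0
0 1 1

Derivation:
After press 1 at (1,1):
1 1 1
1 1 0
0 1 1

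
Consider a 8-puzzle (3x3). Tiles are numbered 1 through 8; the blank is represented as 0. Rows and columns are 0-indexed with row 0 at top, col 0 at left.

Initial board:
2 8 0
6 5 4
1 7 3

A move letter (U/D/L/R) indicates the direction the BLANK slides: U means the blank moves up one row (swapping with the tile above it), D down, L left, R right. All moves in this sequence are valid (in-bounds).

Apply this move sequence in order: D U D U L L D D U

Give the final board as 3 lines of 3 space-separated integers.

Answer: 6 2 8
0 5 4
1 7 3

Derivation:
After move 1 (D):
2 8 4
6 5 0
1 7 3

After move 2 (U):
2 8 0
6 5 4
1 7 3

After move 3 (D):
2 8 4
6 5 0
1 7 3

After move 4 (U):
2 8 0
6 5 4
1 7 3

After move 5 (L):
2 0 8
6 5 4
1 7 3

After move 6 (L):
0 2 8
6 5 4
1 7 3

After move 7 (D):
6 2 8
0 5 4
1 7 3

After move 8 (D):
6 2 8
1 5 4
0 7 3

After move 9 (U):
6 2 8
0 5 4
1 7 3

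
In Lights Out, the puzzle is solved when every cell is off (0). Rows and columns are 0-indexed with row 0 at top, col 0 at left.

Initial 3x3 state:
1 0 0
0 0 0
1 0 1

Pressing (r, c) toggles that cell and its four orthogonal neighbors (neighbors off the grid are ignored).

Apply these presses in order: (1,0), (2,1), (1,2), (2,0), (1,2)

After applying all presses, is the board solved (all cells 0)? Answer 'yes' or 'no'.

Answer: yes

Derivation:
After press 1 at (1,0):
0 0 0
1 1 0
0 0 1

After press 2 at (2,1):
0 0 0
1 0 0
1 1 0

After press 3 at (1,2):
0 0 1
1 1 1
1 1 1

After press 4 at (2,0):
0 0 1
0 1 1
0 0 1

After press 5 at (1,2):
0 0 0
0 0 0
0 0 0

Lights still on: 0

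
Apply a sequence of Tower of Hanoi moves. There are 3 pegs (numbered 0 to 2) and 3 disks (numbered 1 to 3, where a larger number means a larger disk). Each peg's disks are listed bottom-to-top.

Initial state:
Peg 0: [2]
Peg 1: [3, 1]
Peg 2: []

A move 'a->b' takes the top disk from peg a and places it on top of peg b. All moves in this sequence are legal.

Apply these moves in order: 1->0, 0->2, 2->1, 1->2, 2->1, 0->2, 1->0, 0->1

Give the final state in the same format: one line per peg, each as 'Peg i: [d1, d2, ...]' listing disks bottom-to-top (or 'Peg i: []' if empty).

After move 1 (1->0):
Peg 0: [2, 1]
Peg 1: [3]
Peg 2: []

After move 2 (0->2):
Peg 0: [2]
Peg 1: [3]
Peg 2: [1]

After move 3 (2->1):
Peg 0: [2]
Peg 1: [3, 1]
Peg 2: []

After move 4 (1->2):
Peg 0: [2]
Peg 1: [3]
Peg 2: [1]

After move 5 (2->1):
Peg 0: [2]
Peg 1: [3, 1]
Peg 2: []

After move 6 (0->2):
Peg 0: []
Peg 1: [3, 1]
Peg 2: [2]

After move 7 (1->0):
Peg 0: [1]
Peg 1: [3]
Peg 2: [2]

After move 8 (0->1):
Peg 0: []
Peg 1: [3, 1]
Peg 2: [2]

Answer: Peg 0: []
Peg 1: [3, 1]
Peg 2: [2]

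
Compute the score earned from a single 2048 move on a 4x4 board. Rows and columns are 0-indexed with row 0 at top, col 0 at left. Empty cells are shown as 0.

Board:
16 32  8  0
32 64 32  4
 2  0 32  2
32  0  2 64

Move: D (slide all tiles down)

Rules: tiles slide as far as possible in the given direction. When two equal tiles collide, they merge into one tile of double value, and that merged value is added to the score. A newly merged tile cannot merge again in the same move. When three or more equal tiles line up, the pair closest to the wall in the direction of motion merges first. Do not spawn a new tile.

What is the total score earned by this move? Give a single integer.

Slide down:
col 0: [16, 32, 2, 32] -> [16, 32, 2, 32]  score +0 (running 0)
col 1: [32, 64, 0, 0] -> [0, 0, 32, 64]  score +0 (running 0)
col 2: [8, 32, 32, 2] -> [0, 8, 64, 2]  score +64 (running 64)
col 3: [0, 4, 2, 64] -> [0, 4, 2, 64]  score +0 (running 64)
Board after move:
16  0  0  0
32  0  8  4
 2 32 64  2
32 64  2 64

Answer: 64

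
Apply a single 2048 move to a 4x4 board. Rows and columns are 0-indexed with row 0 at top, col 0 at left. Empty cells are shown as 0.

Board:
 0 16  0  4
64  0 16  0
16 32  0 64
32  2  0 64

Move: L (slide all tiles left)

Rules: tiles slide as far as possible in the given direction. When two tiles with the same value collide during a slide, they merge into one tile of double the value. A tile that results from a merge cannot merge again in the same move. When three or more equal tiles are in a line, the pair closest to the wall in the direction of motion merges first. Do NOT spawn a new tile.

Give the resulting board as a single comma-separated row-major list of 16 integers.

Answer: 16, 4, 0, 0, 64, 16, 0, 0, 16, 32, 64, 0, 32, 2, 64, 0

Derivation:
Slide left:
row 0: [0, 16, 0, 4] -> [16, 4, 0, 0]
row 1: [64, 0, 16, 0] -> [64, 16, 0, 0]
row 2: [16, 32, 0, 64] -> [16, 32, 64, 0]
row 3: [32, 2, 0, 64] -> [32, 2, 64, 0]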